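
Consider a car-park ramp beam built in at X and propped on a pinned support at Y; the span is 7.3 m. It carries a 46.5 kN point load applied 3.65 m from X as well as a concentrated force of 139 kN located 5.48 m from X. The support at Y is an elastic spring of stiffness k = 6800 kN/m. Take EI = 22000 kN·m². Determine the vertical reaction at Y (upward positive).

R_Y = 100.1 kN

Take the reaction at Y as the redundant and release it; the primary structure is a cantilever fixed at X.
Deflection at Y on the released cantilever, summing each load's contribution:
  point load 46.5 at a = 3.65: Pa²(3L − a)/(6EI) = 1884/EI
  point load 139 at a = 5.48: Pa²(3L − a)/(6EI) = 11423/EI
  δ_0 = 13308/EI
Tip deflection under a unit load at Y: L³/(3EI) = 129.7/EI.
With EI = 22000 kN·m²: δ_0 = 0.6049 m and δ_{YY} = 0.005894 m/kN.
Compatibility — the spring shortens by R_Y/k under the reaction it provides: δ_0 − R_Y·δ_{YY} = R_Y/k. With 1/k = 0.000147 m/kN, R_Y = δ_0 / (δ_{YY} + 1/k) = 0.6049 / (0.005894 + 0.000147) = 100.1 kN.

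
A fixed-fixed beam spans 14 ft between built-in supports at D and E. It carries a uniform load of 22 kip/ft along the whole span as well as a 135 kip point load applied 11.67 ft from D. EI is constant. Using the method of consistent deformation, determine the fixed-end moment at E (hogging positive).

M_E = 577.9 kip·ft

Release both end moments; the primary structure is a simply-supported span DE with redundants M_D and M_E.
On the primary (simply-supported) span, the end slopes from the loading are:
  at D: UDL 22: wL³/(24EI) = 2515/EI
  at E: UDL 22: wL³/(24EI) = 2515/EI
  at D: point load 135 at a = 11.67: Pab(L + b)/(6LEI) = 713.6/EI
  at E: point load 135 at a = 11.67: Pab(L + a)/(6LEI) = 1122/EI
  θ_D0 = 3229/EI,  θ_E0 = 3637/EI
Flexibility coefficients: a unit moment at one end gives L/(3EI) there and L/(6EI) at the far end, so f₁₁ = f₂₂ = 4.667/EI and f₁₂ = f₂₁ = 2.333/EI.
Compatibility — zero rotation at each built-in end:
  4.667 M_D + 2.333 M_E = 3229
  2.333 M_D + 4.667 M_E = 3637
Solving the pair gives M_D = 403 kip·ft and M_E = 577.9 kip·ft (hogging).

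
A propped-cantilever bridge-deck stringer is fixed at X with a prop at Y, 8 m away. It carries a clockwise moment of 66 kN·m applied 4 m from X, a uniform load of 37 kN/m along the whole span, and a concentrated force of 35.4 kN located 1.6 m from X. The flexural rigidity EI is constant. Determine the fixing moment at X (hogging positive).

M_X = 328.5 kN·m

Release the roller at Y. Primary structure: cantilever fixed at X.
Free-end deflection of the primary structure under the applied loading (downward +):
  clockwise couple 66 at a = 4: M₀a(2L − a)/(2EI) = 1584/EI
  UDL 37: wL⁴/(8EI) = 18944/EI
  point load 35.4 at a = 1.6: Pa²(3L − a)/(6EI) = 338.3/EI
  δ_0 = 20866/EI
Tip deflection under a unit load at Y: L³/(3EI) = 170.7/EI.
The prop prevents deflection at Y: R_Y = δ_0/δ_{YY} = 20866/170.7 = 122.3 kN.
Moment equilibrium about X: M_X = Σ(load moments about X) − R_Y·L = 1307 − 122.3×8 = 328.5 kN·m.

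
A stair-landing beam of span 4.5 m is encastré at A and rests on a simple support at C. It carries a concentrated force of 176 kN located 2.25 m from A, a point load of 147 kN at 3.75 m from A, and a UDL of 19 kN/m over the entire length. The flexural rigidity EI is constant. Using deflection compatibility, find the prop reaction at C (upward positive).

R_C = 197.7 kN

Remove the prop at C; the released (primary) structure is a cantilever built in at A.
Deflection at C on the released cantilever, summing each load's contribution:
  point load 176 at a = 2.25: Pa²(3L − a)/(6EI) = 1671/EI
  point load 147 at a = 3.75: Pa²(3L − a)/(6EI) = 3359/EI
  UDL 19: wL⁴/(8EI) = 973.9/EI
  δ_0 = 6004/EI
Flexibility coefficient — unit upward force at C: δ_{CC} = L³/(3EI) = 30.38/EI.
The prop prevents deflection at C: R_C = δ_0/δ_{CC} = 6004/30.38 = 197.7 kN.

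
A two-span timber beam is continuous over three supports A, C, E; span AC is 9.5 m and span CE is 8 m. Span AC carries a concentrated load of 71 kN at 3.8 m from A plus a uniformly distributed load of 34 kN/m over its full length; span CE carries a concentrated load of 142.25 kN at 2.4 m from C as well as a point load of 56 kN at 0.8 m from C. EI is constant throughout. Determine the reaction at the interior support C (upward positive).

Release continuity at C by inserting a hinge; the redundant is the internal moment M_C. The primary structure is two simply-supported spans AC and CE.
End slopes at the hinge C, treating each span as simply supported:
  span AC: point load 71 at a = 3.8: Pab(L + a)/(6LEI) = 358.8/EI
  span AC: UDL 34: wL³/(24EI) = 1215/EI
  span CE: point load 142.25 at a = 2.4: Pab(L + b)/(6LEI) = 541.7/EI
  span CE: point load 56 at a = 0.8: Pab(L + b)/(6LEI) = 102.1/EI
  relative rotation θ_0 = (1573 + 643.8)/EI = 2217/EI
A unit hogging moment at C produces rotation L₁/(3EI) + L₂/(3EI) = 5.833/EI.
Compatibility: M_C·(L₁+L₂)/(3EI) = θ_0, giving M_C = 380.1 kN·m (hogging).
Span AC, ΣM about A with M_C applied at C: R_C^{AC}·9.5 = 1804 + 380.1, so R_C^{AC} = 229.9 kN and R_A = 394 − 229.9 = 164.1 kN.
Span CE, ΣM about E: R_C^{CE}·8 = 1200 + 380.1, so R_C^{CE} = 197.5 kN and R_E = 198.2 − 197.5 = 0.7618 kN.
R_C = 229.9 + 197.5 = 427.4 kN.

R_C = 427.4 kN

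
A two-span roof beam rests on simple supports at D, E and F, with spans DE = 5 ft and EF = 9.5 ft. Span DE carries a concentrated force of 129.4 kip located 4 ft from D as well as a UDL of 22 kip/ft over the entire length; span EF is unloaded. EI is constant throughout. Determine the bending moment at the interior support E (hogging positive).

M_E = 55.83 kip·ft

Take M_E as the redundant. Released structure: two simple spans DE and EF with a hinge at E.
End slopes at the hinge E, treating each span as simply supported:
  span DE: point load 129.4 at a = 4: Pab(L + a)/(6LEI) = 155.3/EI
  span DE: UDL 22: wL³/(24EI) = 114.6/EI
  relative rotation θ_0 = (269.9 + 0)/EI = 269.9/EI
A unit hogging moment at E produces rotation L₁/(3EI) + L₂/(3EI) = 4.833/EI.
Slope continuity at E: θ_0 = M_E·4.833/EI, so M_E = 269.9/4.833 = 55.83 kip·ft (hogging).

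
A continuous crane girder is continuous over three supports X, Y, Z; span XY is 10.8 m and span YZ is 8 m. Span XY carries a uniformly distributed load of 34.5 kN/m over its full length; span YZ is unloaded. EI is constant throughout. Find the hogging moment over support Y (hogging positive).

M_Y = 289 kN·m

Insert a hinge at Y; M_Y is the redundant, and each span becomes simply supported.
Discontinuity in slope at Y on the released structure — sum the simple-span end rotations:
  span XY: UDL 34.5: wL³/(24EI) = 1811/EI
  relative rotation θ_0 = (1811 + 0)/EI = 1811/EI
A unit hogging moment at Y produces rotation L₁/(3EI) + L₂/(3EI) = 6.267/EI.
Slope continuity at Y: θ_0 = M_Y·6.267/EI, so M_Y = 1811/6.267 = 289 kN·m (hogging).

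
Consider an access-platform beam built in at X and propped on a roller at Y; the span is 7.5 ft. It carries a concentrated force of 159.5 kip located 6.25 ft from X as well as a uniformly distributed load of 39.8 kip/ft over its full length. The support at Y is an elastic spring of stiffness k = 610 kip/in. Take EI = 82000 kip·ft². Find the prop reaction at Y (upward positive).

R_Y = 214.8 kip

Take the reaction at Y as the redundant and release it; the primary structure is a cantilever fixed at X.
Primary-structure tip deflection at Y by superposition:
  point load 159.5 at a = 6.25: Pa²(3L − a)/(6EI) = 16874/EI
  UDL 39.8: wL⁴/(8EI) = 15741/EI
  δ_0 = 32615/EI
Tip deflection under a unit load at Y: L³/(3EI) = 140.6/EI.
With EI = 82000 kip·ft²: δ_0 = 0.39775 ft and δ_{YY} = 0.001715 ft/kip.
Compatibility — the spring shortens by R_Y/k under the reaction it provides: δ_0 − R_Y·δ_{YY} = R_Y/k. With 1/k = 1/(610×12) ft/kip = 0.000137 ft/kip, R_Y = δ_0 / (δ_{YY} + 1/k) = 0.39775 / (0.001715 + 0.000137) = 214.8 kip.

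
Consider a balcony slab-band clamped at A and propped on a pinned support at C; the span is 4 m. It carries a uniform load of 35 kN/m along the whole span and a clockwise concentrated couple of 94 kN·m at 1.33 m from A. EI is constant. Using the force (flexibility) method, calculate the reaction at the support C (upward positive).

Take the reaction at C as the redundant and release it; the primary structure is a cantilever fixed at A.
Primary-structure tip deflection at C by superposition:
  UDL 35: wL⁴/(8EI) = 1120/EI
  clockwise couple 94 at a = 1.33: M₀a(2L − a)/(2EI) = 416.9/EI
  δ_0 = 1537/EI
Tip deflection under a unit load at C: L³/(3EI) = 21.33/EI.
The prop prevents deflection at C: R_C = δ_0/δ_{CC} = 1537/21.33 = 72.04 kN.

R_C = 72.04 kN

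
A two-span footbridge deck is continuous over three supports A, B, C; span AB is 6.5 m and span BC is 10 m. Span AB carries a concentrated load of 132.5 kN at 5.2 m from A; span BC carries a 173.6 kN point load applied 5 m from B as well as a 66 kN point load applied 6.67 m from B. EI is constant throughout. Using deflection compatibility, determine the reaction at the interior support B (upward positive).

R_B = 292.3 kN

Insert a hinge at B; M_B is the redundant, and each span becomes simply supported.
Rotations at B on the released spans (each span's end-slope, ×1/EI):
  span AB: point load 132.5 at a = 5.2: Pab(L + a)/(6LEI) = 268.7/EI
  span BC: point load 173.6 at a = 5: Pab(L + b)/(6LEI) = 1085/EI
  span BC: point load 66 at a = 6.67: Pab(L + b)/(6LEI) = 325.7/EI
  relative rotation θ_0 = (268.7 + 1411)/EI = 1679/EI
A unit hogging moment at B produces rotation L₁/(3EI) + L₂/(3EI) = 5.5/EI.
Slope continuity at B: θ_0 = M_B·5.5/EI, so M_B = 1679/5.5 = 305.3 kN·m (hogging).
Span AB, ΣM about A with M_B applied at B: R_B^{AB}·6.5 = 689 + 305.3, so R_B^{AB} = 153 kN and R_A = 132.5 − 153 = -20.48 kN.
Span BC, ΣM about C: R_B^{BC}·10 = 1088 + 305.3, so R_B^{BC} = 139.3 kN and R_C = 239.6 − 139.3 = 100.3 kN.
R_B = 153 + 139.3 = 292.3 kN.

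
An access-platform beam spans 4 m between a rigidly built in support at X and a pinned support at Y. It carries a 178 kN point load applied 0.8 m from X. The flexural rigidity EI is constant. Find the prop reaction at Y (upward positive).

Choose R_Y as the redundant. The primary structure is the cantilever fixed at X.
Free-end deflection of the primary structure under the applied loading (downward +):
  point load 178 at a = 0.8: Pa²(3L − a)/(6EI) = 212.7/EI
Tip deflection under a unit load at Y: L³/(3EI) = 21.33/EI.
The prop prevents deflection at Y: R_Y = δ_0/δ_{YY} = 212.7/21.33 = 9.968 kN.

R_Y = 9.968 kN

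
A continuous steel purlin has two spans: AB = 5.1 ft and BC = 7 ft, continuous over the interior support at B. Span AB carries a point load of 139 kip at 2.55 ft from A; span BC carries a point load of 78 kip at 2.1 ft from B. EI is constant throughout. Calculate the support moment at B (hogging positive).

M_B = 112.4 kip·ft

Take M_B as the redundant. Released structure: two simple spans AB and BC with a hinge at B.
Rotations at B on the released spans (each span's end-slope, ×1/EI):
  span AB: point load 139 at a = 2.55: Pab(L + a)/(6LEI) = 226/EI
  span BC: point load 78 at a = 2.1: Pab(L + b)/(6LEI) = 227.4/EI
  relative rotation θ_0 = (226 + 227.4)/EI = 453.4/EI
A unit hogging moment at B produces rotation L₁/(3EI) + L₂/(3EI) = 4.033/EI.
Compatibility: M_B·(L₁+L₂)/(3EI) = θ_0, giving M_B = 112.4 kip·ft (hogging).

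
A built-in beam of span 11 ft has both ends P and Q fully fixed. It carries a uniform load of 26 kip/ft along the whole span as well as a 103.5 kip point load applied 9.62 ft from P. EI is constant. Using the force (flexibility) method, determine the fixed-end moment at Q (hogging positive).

Release both end moments; the primary structure is a simply-supported span PQ with redundants M_P and M_Q.
On the primary (simply-supported) span, the end slopes from the loading are:
  at P: UDL 26: wL³/(24EI) = 1442/EI
  at Q: UDL 26: wL³/(24EI) = 1442/EI
  at P: point load 103.5 at a = 9.62: Pab(L + b)/(6LEI) = 257.7/EI
  at Q: point load 103.5 at a = 9.62: Pab(L + a)/(6LEI) = 429.3/EI
  θ_P0 = 1700/EI,  θ_Q0 = 1871/EI
Flexibility coefficients: a unit moment at one end gives L/(3EI) there and L/(6EI) at the far end, so f₁₁ = f₂₂ = 3.667/EI and f₁₂ = f₂₁ = 1.833/EI.
Compatibility — zero rotation at each built-in end:
  3.667 M_P + 1.833 M_Q = 1700
  1.833 M_P + 3.667 M_Q = 1871
Solving the pair gives M_P = 277.8 kip·ft and M_Q = 371.4 kip·ft (hogging).

M_Q = 371.4 kip·ft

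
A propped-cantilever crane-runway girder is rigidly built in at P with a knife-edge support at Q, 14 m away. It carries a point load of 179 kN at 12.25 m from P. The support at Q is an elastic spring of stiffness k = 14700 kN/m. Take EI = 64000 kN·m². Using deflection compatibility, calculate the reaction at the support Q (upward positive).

R_Q = 144.9 kN

Choose R_Q as the redundant. The primary structure is the cantilever fixed at P.
Primary-structure tip deflection at Q by superposition:
  point load 179 at a = 12.25: Pa²(3L − a)/(6EI) = 133187/EI
Tip deflection under a unit load at Q: L³/(3EI) = 914.7/EI.
With EI = 64000 kN·m²: δ_0 = 2.081 m and δ_{QQ} = 0.014292 m/kN.
Compatibility — the spring shortens by R_Q/k under the reaction it provides: δ_0 − R_Q·δ_{QQ} = R_Q/k. With 1/k = 0.000068 m/kN, R_Q = δ_0 / (δ_{QQ} + 1/k) = 2.081 / (0.014292 + 0.000068) = 144.9 kN.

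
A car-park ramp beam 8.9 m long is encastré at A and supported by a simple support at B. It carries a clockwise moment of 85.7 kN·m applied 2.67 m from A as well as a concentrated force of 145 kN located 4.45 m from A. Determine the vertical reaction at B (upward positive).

Release the roller at B. Primary structure: cantilever fixed at A.
Free-end deflection of the primary structure under the applied loading (downward +):
  clockwise couple 85.7 at a = 2.67: M₀a(2L − a)/(2EI) = 1731/EI
  point load 145 at a = 4.45: Pa²(3L − a)/(6EI) = 10648/EI
  δ_0 = 12379/EI
Flexibility coefficient — unit upward force at B: δ_{BB} = L³/(3EI) = 235/EI.
Compatibility at B: δ_0 − R_B·δ_{BB} = 0, so R_B = 12379/235 = 52.68 kN.

R_B = 52.68 kN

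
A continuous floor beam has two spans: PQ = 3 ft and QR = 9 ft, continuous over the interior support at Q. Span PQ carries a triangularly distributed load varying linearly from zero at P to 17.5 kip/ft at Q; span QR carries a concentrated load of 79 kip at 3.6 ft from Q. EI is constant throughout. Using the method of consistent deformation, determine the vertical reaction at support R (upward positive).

Take M_Q as the redundant. Released structure: two simple spans PQ and QR with a hinge at Q.
Discontinuity in slope at Q on the released structure — sum the simple-span end rotations:
  span PQ: triangular load, peak 17.5: w₀L³/(45EI) = 10.5/EI
  span QR: point load 79 at a = 3.6: Pab(L + b)/(6LEI) = 409.5/EI
  relative rotation θ_0 = (10.5 + 409.5)/EI = 420/EI
A unit hogging moment at Q produces rotation L₁/(3EI) + L₂/(3EI) = 4/EI.
Compatibility: M_Q·(L₁+L₂)/(3EI) = θ_0, giving M_Q = 105 kip·ft (hogging).
Span QR, ΣM about R: R_Q^{QR}·9 = 426.6 + 105, so R_Q^{QR} = 59.07 kip and R_R = 79 − 59.07 = 19.93 kip.

R_R = 19.93 kip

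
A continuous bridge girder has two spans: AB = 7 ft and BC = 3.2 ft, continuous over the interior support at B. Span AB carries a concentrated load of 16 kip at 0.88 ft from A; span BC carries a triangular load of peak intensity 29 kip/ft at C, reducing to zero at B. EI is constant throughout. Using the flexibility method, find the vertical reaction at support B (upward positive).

R_B = 22.12 kip

Release continuity at B by inserting a hinge; the redundant is the internal moment M_B. The primary structure is two simply-supported spans AB and BC.
Rotations at B on the released spans (each span's end-slope, ×1/EI):
  span AB: point load 16 at a = 0.88: Pab(L + a)/(6LEI) = 16.17/EI
  span BC: triangular load, peak 29: 7w₀L³/(360EI) = 18.48/EI
  relative rotation θ_0 = (16.17 + 18.48)/EI = 34.64/EI
A unit hogging moment at B produces rotation L₁/(3EI) + L₂/(3EI) = 3.4/EI.
Compatibility: M_B·(L₁+L₂)/(3EI) = θ_0, giving M_B = 10.19 kip·ft (hogging).
Span AB, ΣM about A with M_B applied at B: R_B^{AB}·7 = 14.08 + 10.19, so R_B^{AB} = 3.467 kip and R_A = 16 − 3.467 = 12.53 kip.
Span BC, ΣM about C: R_B^{BC}·3.2 = 49.49 + 10.19, so R_B^{BC} = 18.65 kip and R_C = 46.4 − 18.65 = 27.75 kip.
R_B = 3.467 + 18.65 = 22.12 kip.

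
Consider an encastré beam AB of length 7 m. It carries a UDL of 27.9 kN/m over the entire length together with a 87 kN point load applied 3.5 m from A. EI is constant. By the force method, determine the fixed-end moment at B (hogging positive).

Take the two fixed-end moments M_A, M_B as redundants; the released structure is the simple span AB.
Simple-span end rotations at A and B under the given loads:
  at A: UDL 27.9: wL³/(24EI) = 398.7/EI
  at B: UDL 27.9: wL³/(24EI) = 398.7/EI
  at A: point load 87 at a = 3.5: Pab(L + b)/(6LEI) = 266.4/EI
  at B: point load 87 at a = 3.5: Pab(L + a)/(6LEI) = 266.4/EI
  θ_A0 = 665.2/EI,  θ_B0 = 665.2/EI
Flexibility coefficients: a unit moment at one end gives L/(3EI) there and L/(6EI) at the far end, so f₁₁ = f₂₂ = 2.333/EI and f₁₂ = f₂₁ = 1.167/EI.
Compatibility — zero rotation at each built-in end:
  2.333 M_A + 1.167 M_B = 665.2
  1.167 M_A + 2.333 M_B = 665.2
Solving the pair gives M_A = 190.1 kN·m and M_B = 190.1 kN·m (hogging).

M_B = 190.1 kN·m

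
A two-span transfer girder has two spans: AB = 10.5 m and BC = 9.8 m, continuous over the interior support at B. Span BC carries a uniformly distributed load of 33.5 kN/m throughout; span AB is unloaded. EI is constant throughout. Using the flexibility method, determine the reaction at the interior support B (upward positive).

Take M_B as the redundant. Released structure: two simple spans AB and BC with a hinge at B.
Rotations at B on the released spans (each span's end-slope, ×1/EI):
  span BC: UDL 33.5: wL³/(24EI) = 1314/EI
  relative rotation θ_0 = (0 + 1314)/EI = 1314/EI
A unit hogging moment at B produces rotation L₁/(3EI) + L₂/(3EI) = 6.767/EI.
Compatibility: M_B·(L₁+L₂)/(3EI) = θ_0, giving M_B = 194.1 kN·m (hogging).
Span AB, ΣM about A with M_B applied at B: R_B^{AB}·10.5 = 0 + 194.1, so R_B^{AB} = 18.49 kN and R_A = 0 − 18.49 = -18.49 kN.
Span BC, ΣM about C: R_B^{BC}·9.8 = 1609 + 194.1, so R_B^{BC} = 184 kN and R_C = 328.3 − 184 = 144.3 kN.
R_B = 18.49 + 184 = 202.5 kN.

R_B = 202.5 kN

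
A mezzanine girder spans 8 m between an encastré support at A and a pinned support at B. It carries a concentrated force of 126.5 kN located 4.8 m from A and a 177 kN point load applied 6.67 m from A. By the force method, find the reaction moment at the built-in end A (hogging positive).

M_A = 284.5 kN·m

Release the roller at B. Primary structure: cantilever fixed at A.
Deflection at B on the released cantilever, summing each load's contribution:
  point load 126.5 at a = 4.8: Pa²(3L − a)/(6EI) = 9327/EI
  point load 177 at a = 6.67: Pa²(3L − a)/(6EI) = 22744/EI
  δ_0 = 32071/EI
Tip deflection under a unit load at B: L³/(3EI) = 170.7/EI.
The prop prevents deflection at B: R_B = δ_0/δ_{BB} = 32071/170.7 = 187.9 kN.
Moment equilibrium about A: M_A = Σ(load moments about A) − R_B·L = 1788 − 187.9×8 = 284.5 kN·m.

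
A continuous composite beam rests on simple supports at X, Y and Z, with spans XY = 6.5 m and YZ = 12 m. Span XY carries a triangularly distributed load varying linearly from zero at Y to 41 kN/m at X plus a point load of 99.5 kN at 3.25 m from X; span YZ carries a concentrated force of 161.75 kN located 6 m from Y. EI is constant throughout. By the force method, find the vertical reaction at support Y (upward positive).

Take M_Y as the redundant. Released structure: two simple spans XY and YZ with a hinge at Y.
End slopes at the hinge Y, treating each span as simply supported:
  span XY: triangular load, peak 41: 7w₀L³/(360EI) = 218.9/EI
  span XY: point load 99.5 at a = 3.25: Pab(L + a)/(6LEI) = 262.7/EI
  span YZ: point load 161.75 at a = 6: Pab(L + b)/(6LEI) = 1456/EI
  relative rotation θ_0 = (481.7 + 1456)/EI = 1937/EI
A unit hogging moment at Y produces rotation L₁/(3EI) + L₂/(3EI) = 6.167/EI.
Slope continuity at Y: θ_0 = M_Y·6.167/EI, so M_Y = 1937/6.167 = 314.2 kN·m (hogging).
Span XY, ΣM about X with M_Y applied at Y: R_Y^{XY}·6.5 = 612.1 + 314.2, so R_Y^{XY} = 142.5 kN and R_X = 232.8 − 142.5 = 90.25 kN.
Span YZ, ΣM about Z: R_Y^{YZ}·12 = 970.5 + 314.2, so R_Y^{YZ} = 107.1 kN and R_Z = 161.8 − 107.1 = 54.69 kN.
R_Y = 142.5 + 107.1 = 249.6 kN.

R_Y = 249.6 kN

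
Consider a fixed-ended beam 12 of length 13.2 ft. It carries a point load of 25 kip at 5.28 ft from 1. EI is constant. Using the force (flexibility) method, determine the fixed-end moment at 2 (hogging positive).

Release both end moments; the primary structure is a simply-supported span 12 with redundants M_1 and M_2.
End rotations of the released simple span under the applied load (×1/EI):
  at 1: point load 25 at a = 5.28: Pab(L + b)/(6LEI) = 278.8/EI
  at 2: point load 25 at a = 5.28: Pab(L + a)/(6LEI) = 243.9/EI
  θ_10 = 278.8/EI,  θ_20 = 243.9/EI
Flexibility coefficients: a unit moment at one end gives L/(3EI) there and L/(6EI) at the far end, so f₁₁ = f₂₂ = 4.4/EI and f₁₂ = f₂₁ = 2.2/EI.
Compatibility — zero rotation at each built-in end:
  4.4 M_1 + 2.2 M_2 = 278.8
  2.2 M_1 + 4.4 M_2 = 243.9
Solving the pair gives M_1 = 47.52 kip·ft and M_2 = 31.68 kip·ft (hogging).

M_2 = 31.68 kip·ft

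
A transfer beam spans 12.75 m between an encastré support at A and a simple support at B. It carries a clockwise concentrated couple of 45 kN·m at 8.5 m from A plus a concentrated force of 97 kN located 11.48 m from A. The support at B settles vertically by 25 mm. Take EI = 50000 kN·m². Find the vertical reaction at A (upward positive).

Choose R_B as the redundant. The primary structure is the cantilever fixed at A.
Free-end deflection of the primary structure under the applied loading (downward +):
  clockwise couple 45 at a = 8.5: M₀a(2L − a)/(2EI) = 3251/EI
  point load 97 at a = 11.48: Pa²(3L − a)/(6EI) = 57036/EI
  δ_0 = 60288/EI
Flexibility coefficient — unit upward force at B: δ_{BB} = L³/(3EI) = 690.9/EI.
With EI = 50000 kN·m²: δ_0 = 1.2058 m and δ_{BB} = 0.013818 m/kN.
Compatibility — the beam at B must follow the support down by 0.025 m: δ_0 − R_B·δ_{BB} = 0.025, so R_B = (1.2058 − 0.025)/0.013818 = 85.45 kN.
Vertical equilibrium: R_A = ΣP − R_B = 97 − 85.45 = 11.55 kN.

R_A = 11.55 kN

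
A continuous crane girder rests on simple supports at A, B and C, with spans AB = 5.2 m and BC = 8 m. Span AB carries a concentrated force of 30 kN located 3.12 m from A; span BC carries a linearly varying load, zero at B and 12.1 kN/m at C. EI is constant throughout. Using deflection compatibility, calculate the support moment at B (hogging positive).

Take M_B as the redundant. Released structure: two simple spans AB and BC with a hinge at B.
Discontinuity in slope at B on the released structure — sum the simple-span end rotations:
  span AB: point load 30 at a = 3.12: Pab(L + a)/(6LEI) = 51.92/EI
  span BC: triangular load, peak 12.1: 7w₀L³/(360EI) = 120.5/EI
  relative rotation θ_0 = (51.92 + 120.5)/EI = 172.4/EI
A unit hogging moment at B produces rotation L₁/(3EI) + L₂/(3EI) = 4.4/EI.
Slope continuity at B: θ_0 = M_B·4.4/EI, so M_B = 172.4/4.4 = 39.18 kN·m (hogging).

M_B = 39.18 kN·m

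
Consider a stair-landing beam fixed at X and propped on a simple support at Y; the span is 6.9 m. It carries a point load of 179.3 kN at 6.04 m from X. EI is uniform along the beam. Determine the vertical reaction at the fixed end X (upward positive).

R_X = 33.35 kN

Choose R_Y as the redundant. The primary structure is the cantilever fixed at X.
Downward deflection at the released point Y due to the loads:
  point load 179.3 at a = 6.04: Pa²(3L − a)/(6EI) = 15982/EI
Tip deflection under a unit load at Y: L³/(3EI) = 109.5/EI.
Compatibility at Y: δ_0 − R_Y·δ_{YY} = 0, so R_Y = 15982/109.5 = 146 kN.
Vertical equilibrium: R_X = ΣP − R_Y = 179.3 − 146 = 33.35 kN.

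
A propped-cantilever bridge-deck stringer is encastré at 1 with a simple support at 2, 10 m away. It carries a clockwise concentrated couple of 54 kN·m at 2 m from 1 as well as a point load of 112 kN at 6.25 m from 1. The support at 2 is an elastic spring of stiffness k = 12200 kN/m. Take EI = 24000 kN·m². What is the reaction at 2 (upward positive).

Release the roller at 2. Primary structure: cantilever fixed at 1.
Deflection at 2 on the released cantilever, summing each load's contribution:
  clockwise couple 54 at a = 2: M₀a(2L − a)/(2EI) = 972/EI
  point load 112 at a = 6.25: Pa²(3L − a)/(6EI) = 17318/EI
  δ_0 = 18290/EI
Tip deflection under a unit load at 2: L³/(3EI) = 333.3/EI.
With EI = 24000 kN·m²: δ_0 = 0.76207 m and δ_{22} = 0.013889 m/kN.
Compatibility — the spring shortens by R_2/k under the reaction it provides: δ_0 − R_2·δ_{22} = R_2/k. With 1/k = 0.000082 m/kN, R_2 = δ_0 / (δ_{22} + 1/k) = 0.76207 / (0.013889 + 0.000082) = 54.55 kN.

R_2 = 54.55 kN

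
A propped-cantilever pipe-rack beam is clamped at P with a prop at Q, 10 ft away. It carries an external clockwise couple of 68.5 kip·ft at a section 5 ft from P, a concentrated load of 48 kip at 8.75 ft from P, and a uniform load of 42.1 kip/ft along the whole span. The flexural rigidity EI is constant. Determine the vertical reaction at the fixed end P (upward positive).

R_P = 264.4 kip

Remove the prop at Q; the released (primary) structure is a cantilever built in at P.
Primary-structure tip deflection at Q by superposition:
  clockwise couple 68.5 at a = 5: M₀a(2L − a)/(2EI) = 2569/EI
  point load 48 at a = 8.75: Pa²(3L − a)/(6EI) = 13016/EI
  UDL 42.1: wL⁴/(8EI) = 52625/EI
  δ_0 = 68209/EI
Flexibility coefficient — unit upward force at Q: δ_{QQ} = L³/(3EI) = 333.3/EI.
Compatibility at Q: δ_0 − R_Q·δ_{QQ} = 0, so R_Q = 68209/333.3 = 204.6 kip.
Vertical equilibrium: R_P = ΣP − R_Q = 469 − 204.6 = 264.4 kip.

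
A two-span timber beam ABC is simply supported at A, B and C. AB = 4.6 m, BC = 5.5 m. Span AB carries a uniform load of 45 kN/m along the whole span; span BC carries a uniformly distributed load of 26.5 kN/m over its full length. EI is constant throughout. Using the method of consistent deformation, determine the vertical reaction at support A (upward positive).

Insert a hinge at B; M_B is the redundant, and each span becomes simply supported.
Rotations at B on the released spans (each span's end-slope, ×1/EI):
  span AB: UDL 45: wL³/(24EI) = 182.5/EI
  span BC: UDL 26.5: wL³/(24EI) = 183.7/EI
  relative rotation θ_0 = (182.5 + 183.7)/EI = 366.2/EI
A unit hogging moment at B produces rotation L₁/(3EI) + L₂/(3EI) = 3.367/EI.
Slope continuity at B: θ_0 = M_B·3.367/EI, so M_B = 366.2/3.367 = 108.8 kN·m (hogging).
Span AB, ΣM about A with M_B applied at B: R_B^{AB}·4.6 = 476.1 + 108.8, so R_B^{AB} = 127.1 kN and R_A = 207 − 127.1 = 79.85 kN.

R_A = 79.85 kN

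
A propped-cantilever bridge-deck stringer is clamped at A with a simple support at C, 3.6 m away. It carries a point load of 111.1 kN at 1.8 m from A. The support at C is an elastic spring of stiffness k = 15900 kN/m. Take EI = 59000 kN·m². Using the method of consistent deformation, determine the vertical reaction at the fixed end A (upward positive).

Release the roller at C. Primary structure: cantilever fixed at A.
Deflection at C on the released cantilever, summing each load's contribution:
  point load 111.1 at a = 1.8: Pa²(3L − a)/(6EI) = 539.9/EI
Flexibility coefficient — unit upward force at C: δ_{CC} = L³/(3EI) = 15.55/EI.
With EI = 59000 kN·m²: δ_0 = 0.009152 m and δ_{CC} = 0.000264 m/kN.
Compatibility — the spring shortens by R_C/k under the reaction it provides: δ_0 − R_C·δ_{CC} = R_C/k. With 1/k = 0.000063 m/kN, R_C = δ_0 / (δ_{CC} + 1/k) = 0.009152 / (0.000264 + 0.000063) = 28.03 kN.
Vertical equilibrium: R_A = ΣP − R_C = 111.1 − 28.03 = 83.07 kN.

R_A = 83.07 kN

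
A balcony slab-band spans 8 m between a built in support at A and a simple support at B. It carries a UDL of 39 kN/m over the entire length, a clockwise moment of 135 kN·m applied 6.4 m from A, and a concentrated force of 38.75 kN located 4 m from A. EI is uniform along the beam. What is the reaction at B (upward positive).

Take the reaction at B as the redundant and release it; the primary structure is a cantilever fixed at A.
Downward deflection at the released point B due to the loads:
  UDL 39: wL⁴/(8EI) = 19968/EI
  clockwise couple 135 at a = 6.4: M₀a(2L − a)/(2EI) = 4147/EI
  point load 38.75 at a = 4: Pa²(3L − a)/(6EI) = 2067/EI
  δ_0 = 26182/EI
Tip deflection under a unit load at B: L³/(3EI) = 170.7/EI.
Compatibility at B: δ_0 − R_B·δ_{BB} = 0, so R_B = 26182/170.7 = 153.4 kN.

R_B = 153.4 kN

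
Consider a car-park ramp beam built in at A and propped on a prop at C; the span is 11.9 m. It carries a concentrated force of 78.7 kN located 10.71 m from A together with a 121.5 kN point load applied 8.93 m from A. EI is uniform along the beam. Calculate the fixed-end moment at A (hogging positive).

Release the roller at C. Primary structure: cantilever fixed at A.
Free-end deflection of the primary structure under the applied loading (downward +):
  point load 78.7 at a = 10.71: Pa²(3L − a)/(6EI) = 37598/EI
  point load 121.5 at a = 8.93: Pa²(3L − a)/(6EI) = 43229/EI
  δ_0 = 80827/EI
Flexibility coefficient — unit upward force at C: δ_{CC} = L³/(3EI) = 561.7/EI.
Compatibility at C: δ_0 − R_C·δ_{CC} = 0, so R_C = 80827/561.7 = 143.9 kN.
Moment equilibrium about A: M_A = Σ(load moments about A) − R_C·L = 1928 − 143.9×11.9 = 215.5 kN·m.

M_A = 215.5 kN·m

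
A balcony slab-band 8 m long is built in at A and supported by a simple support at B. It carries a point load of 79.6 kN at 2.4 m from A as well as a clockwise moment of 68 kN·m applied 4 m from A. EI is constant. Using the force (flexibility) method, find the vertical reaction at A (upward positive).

R_A = 60.37 kN

Release the roller at B. Primary structure: cantilever fixed at A.
Deflection at B on the released cantilever, summing each load's contribution:
  point load 79.6 at a = 2.4: Pa²(3L − a)/(6EI) = 1651/EI
  clockwise couple 68 at a = 4: M₀a(2L − a)/(2EI) = 1632/EI
  δ_0 = 3283/EI
Flexibility coefficient — unit upward force at B: δ_{BB} = L³/(3EI) = 170.7/EI.
Compatibility at B: δ_0 − R_B·δ_{BB} = 0, so R_B = 3283/170.7 = 19.23 kN.
Vertical equilibrium: R_A = ΣP − R_B = 79.6 − 19.23 = 60.37 kN.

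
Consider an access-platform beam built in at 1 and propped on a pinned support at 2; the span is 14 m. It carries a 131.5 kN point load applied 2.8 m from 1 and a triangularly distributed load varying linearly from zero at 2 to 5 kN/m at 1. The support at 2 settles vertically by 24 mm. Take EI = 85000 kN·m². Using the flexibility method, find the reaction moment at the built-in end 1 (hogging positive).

Take the reaction at 2 as the redundant and release it; the primary structure is a cantilever fixed at 1.
Free-end deflection of the primary structure under the applied loading (downward +):
  point load 131.5 at a = 2.8: Pa²(3L − a)/(6EI) = 6736/EI
  triangular load, peak 5 at the fixed end: w₀L⁴/(30EI) = 6403/EI
  δ_0 = 13138/EI
Flexibility coefficient — unit upward force at 2: δ_{22} = L³/(3EI) = 914.7/EI.
With EI = 85000 kN·m²: δ_0 = 0.15457 m and δ_{22} = 0.010761 m/kN.
Compatibility — the beam at 2 must follow the support down by 0.024 m: δ_0 − R_2·δ_{22} = 0.024, so R_2 = (0.15457 − 0.024)/0.010761 = 12.13 kN.
Moment equilibrium about 1: M_1 = Σ(load moments about 1) − R_2·L = 531.5 − 12.13×14 = 361.7 kN·m.

M_1 = 361.7 kN·m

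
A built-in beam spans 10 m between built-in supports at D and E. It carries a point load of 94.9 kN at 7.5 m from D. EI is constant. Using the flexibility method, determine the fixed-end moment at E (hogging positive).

Release both end moments; the primary structure is a simply-supported span DE with redundants M_D and M_E.
End rotations of the released simple span under the applied load (×1/EI):
  at D: point load 94.9 at a = 7.5: Pab(L + b)/(6LEI) = 370.7/EI
  at E: point load 94.9 at a = 7.5: Pab(L + a)/(6LEI) = 519/EI
  θ_D0 = 370.7/EI,  θ_E0 = 519/EI
Flexibility coefficients: a unit moment at one end gives L/(3EI) there and L/(6EI) at the far end, so f₁₁ = f₂₂ = 3.333/EI and f₁₂ = f₂₁ = 1.667/EI.
Compatibility — zero rotation at each built-in end:
  3.333 M_D + 1.667 M_E = 370.7
  1.667 M_D + 3.333 M_E = 519
Solving the pair gives M_D = 44.48 kN·m and M_E = 133.5 kN·m (hogging).

M_E = 133.5 kN·m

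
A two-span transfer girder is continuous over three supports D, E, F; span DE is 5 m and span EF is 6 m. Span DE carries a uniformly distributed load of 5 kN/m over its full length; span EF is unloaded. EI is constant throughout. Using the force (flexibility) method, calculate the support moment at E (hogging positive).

M_E = 7.102 kN·m

Insert a hinge at E; M_E is the redundant, and each span becomes simply supported.
Discontinuity in slope at E on the released structure — sum the simple-span end rotations:
  span DE: UDL 5: wL³/(24EI) = 26.04/EI
  relative rotation θ_0 = (26.04 + 0)/EI = 26.04/EI
A unit hogging moment at E produces rotation L₁/(3EI) + L₂/(3EI) = 3.667/EI.
Slope continuity at E: θ_0 = M_E·3.667/EI, so M_E = 26.04/3.667 = 7.102 kN·m (hogging).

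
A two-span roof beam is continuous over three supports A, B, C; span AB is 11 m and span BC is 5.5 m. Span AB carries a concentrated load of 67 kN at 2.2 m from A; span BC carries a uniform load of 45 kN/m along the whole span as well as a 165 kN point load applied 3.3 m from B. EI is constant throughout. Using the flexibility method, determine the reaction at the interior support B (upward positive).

Insert a hinge at B; M_B is the redundant, and each span becomes simply supported.
Discontinuity in slope at B on the released structure — sum the simple-span end rotations:
  span AB: point load 67 at a = 2.2: Pab(L + a)/(6LEI) = 259.4/EI
  span BC: UDL 45: wL³/(24EI) = 312/EI
  span BC: point load 165 at a = 3.3: Pab(L + b)/(6LEI) = 279.5/EI
  relative rotation θ_0 = (259.4 + 591.5)/EI = 850.9/EI
A unit hogging moment at B produces rotation L₁/(3EI) + L₂/(3EI) = 5.5/EI.
Slope continuity at B: θ_0 = M_B·5.5/EI, so M_B = 850.9/5.5 = 154.7 kN·m (hogging).
Span AB, ΣM about A with M_B applied at B: R_B^{AB}·11 = 147.4 + 154.7, so R_B^{AB} = 27.46 kN and R_A = 67 − 27.46 = 39.54 kN.
Span BC, ΣM about C: R_B^{BC}·5.5 = 1044 + 154.7, so R_B^{BC} = 217.9 kN and R_C = 412.5 − 217.9 = 194.6 kN.
R_B = 27.46 + 217.9 = 245.3 kN.

R_B = 245.3 kN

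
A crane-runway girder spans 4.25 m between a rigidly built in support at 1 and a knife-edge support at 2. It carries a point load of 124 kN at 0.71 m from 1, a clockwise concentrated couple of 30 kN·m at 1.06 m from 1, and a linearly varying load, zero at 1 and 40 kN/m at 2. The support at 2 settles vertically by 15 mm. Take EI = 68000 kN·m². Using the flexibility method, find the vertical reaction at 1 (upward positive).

R_1 = 192.6 kN

Choose R_2 as the redundant. The primary structure is the cantilever fixed at 1.
Deflection at 2 on the released cantilever, summing each load's contribution:
  point load 124 at a = 0.71: Pa²(3L − a)/(6EI) = 125.4/EI
  clockwise couple 30 at a = 1.06: M₀a(2L − a)/(2EI) = 118.3/EI
  triangular load, peak 40 at the free end: 11w₀L⁴/(120EI) = 1196/EI
  δ_0 = 1440/EI
Flexibility coefficient — unit upward force at 2: δ_{22} = L³/(3EI) = 25.59/EI.
With EI = 68000 kN·m²: δ_0 = 0.021176 m and δ_{22} = 0.000376 m/kN.
Compatibility — the beam at 2 must follow the support down by 0.015 m: δ_0 − R_2·δ_{22} = 0.015, so R_2 = (0.021176 − 0.015)/0.000376 = 16.41 kN.
Vertical equilibrium: R_1 = ΣP − R_2 = 209 − 16.41 = 192.6 kN.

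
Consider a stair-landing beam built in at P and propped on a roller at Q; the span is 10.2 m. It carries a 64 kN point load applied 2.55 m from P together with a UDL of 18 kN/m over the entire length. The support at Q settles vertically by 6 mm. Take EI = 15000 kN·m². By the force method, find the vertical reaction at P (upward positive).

Remove the prop at Q; the released (primary) structure is a cantilever built in at P.
Free-end deflection of the primary structure under the applied loading (downward +):
  point load 64 at a = 2.55: Pa²(3L − a)/(6EI) = 1946/EI
  UDL 18: wL⁴/(8EI) = 24355/EI
  δ_0 = 26300/EI
Tip deflection under a unit load at Q: L³/(3EI) = 353.7/EI.
With EI = 15000 kN·m²: δ_0 = 1.7534 m and δ_{QQ} = 0.023582 m/kN.
Compatibility — the beam at Q must follow the support down by 0.006 m: δ_0 − R_Q·δ_{QQ} = 0.006, so R_Q = (1.7534 − 0.006)/0.023582 = 74.1 kN.
Vertical equilibrium: R_P = ΣP − R_Q = 247.6 − 74.1 = 173.5 kN.

R_P = 173.5 kN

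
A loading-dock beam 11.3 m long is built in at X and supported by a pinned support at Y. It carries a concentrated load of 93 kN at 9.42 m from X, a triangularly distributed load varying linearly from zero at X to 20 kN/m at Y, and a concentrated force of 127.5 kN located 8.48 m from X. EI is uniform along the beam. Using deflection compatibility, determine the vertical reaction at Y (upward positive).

R_Y = 212.9 kN

Release the roller at Y. Primary structure: cantilever fixed at X.
Primary-structure tip deflection at Y by superposition:
  point load 93 at a = 9.42: Pa²(3L − a)/(6EI) = 33670/EI
  triangular load, peak 20 at the free end: 11w₀L⁴/(120EI) = 29892/EI
  point load 127.5 at a = 8.48: Pa²(3L − a)/(6EI) = 38844/EI
  δ_0 = 102406/EI
Flexibility coefficient — unit upward force at Y: δ_{YY} = L³/(3EI) = 481/EI.
Compatibility at Y: δ_0 − R_Y·δ_{YY} = 0, so R_Y = 102406/481 = 212.9 kN.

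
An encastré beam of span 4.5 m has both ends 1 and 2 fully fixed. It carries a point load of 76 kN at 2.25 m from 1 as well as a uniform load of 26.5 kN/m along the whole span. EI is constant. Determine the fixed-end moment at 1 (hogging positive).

Release both end moments; the primary structure is a simply-supported span 12 with redundants M_1 and M_2.
End rotations of the released simple span under the applied load (×1/EI):
  at 1: point load 76 at a = 2.25: Pab(L + b)/(6LEI) = 96.19/EI
  at 2: point load 76 at a = 2.25: Pab(L + a)/(6LEI) = 96.19/EI
  at 1: UDL 26.5: wL³/(24EI) = 100.6/EI
  at 2: UDL 26.5: wL³/(24EI) = 100.6/EI
  θ_10 = 196.8/EI,  θ_20 = 196.8/EI
Flexibility coefficients: a unit moment at one end gives L/(3EI) there and L/(6EI) at the far end, so f₁₁ = f₂₂ = 1.5/EI and f₁₂ = f₂₁ = 0.75/EI.
Compatibility — zero rotation at each built-in end:
  1.5 M_1 + 0.75 M_2 = 196.8
  0.75 M_1 + 1.5 M_2 = 196.8
Solving the pair gives M_1 = 87.47 kN·m and M_2 = 87.47 kN·m (hogging).

M_1 = 87.47 kN·m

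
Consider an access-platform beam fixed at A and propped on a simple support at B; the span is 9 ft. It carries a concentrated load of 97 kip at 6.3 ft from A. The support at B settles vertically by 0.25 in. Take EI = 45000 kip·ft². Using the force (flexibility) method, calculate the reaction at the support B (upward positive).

Remove the prop at B; the released (primary) structure is a cantilever built in at A.
Downward deflection at the released point B due to the loads:
  point load 97 at a = 6.3: Pa²(3L − a)/(6EI) = 13282/EI
Flexibility coefficient — unit upward force at B: δ_{BB} = L³/(3EI) = 243/EI.
With EI = 45000 kip·ft²: δ_0 = 0.29516 ft and δ_{BB} = 0.0054 ft/kip.
Compatibility — the beam at B must follow the support down by 0.02083 ft: δ_0 − R_B·δ_{BB} = 0.02083, so R_B = (0.29516 − 0.02083)/0.0054 = 50.8 kip.

R_B = 50.8 kip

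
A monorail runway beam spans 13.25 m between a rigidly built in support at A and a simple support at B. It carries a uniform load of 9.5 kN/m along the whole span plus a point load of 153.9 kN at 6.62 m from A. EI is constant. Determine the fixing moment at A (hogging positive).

Choose R_B as the redundant. The primary structure is the cantilever fixed at A.
Free-end deflection of the primary structure under the applied loading (downward +):
  UDL 9.5: wL⁴/(8EI) = 36601/EI
  point load 153.9 at a = 6.62: Pa²(3L − a)/(6EI) = 37241/EI
  δ_0 = 73843/EI
Flexibility coefficient — unit upward force at B: δ_{BB} = L³/(3EI) = 775.4/EI.
The prop prevents deflection at B: R_B = δ_0/δ_{BB} = 73843/775.4 = 95.23 kN.
Moment equilibrium about A: M_A = Σ(load moments about A) − R_B·L = 1853 − 95.23×13.25 = 590.9 kN·m.

M_A = 590.9 kN·m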